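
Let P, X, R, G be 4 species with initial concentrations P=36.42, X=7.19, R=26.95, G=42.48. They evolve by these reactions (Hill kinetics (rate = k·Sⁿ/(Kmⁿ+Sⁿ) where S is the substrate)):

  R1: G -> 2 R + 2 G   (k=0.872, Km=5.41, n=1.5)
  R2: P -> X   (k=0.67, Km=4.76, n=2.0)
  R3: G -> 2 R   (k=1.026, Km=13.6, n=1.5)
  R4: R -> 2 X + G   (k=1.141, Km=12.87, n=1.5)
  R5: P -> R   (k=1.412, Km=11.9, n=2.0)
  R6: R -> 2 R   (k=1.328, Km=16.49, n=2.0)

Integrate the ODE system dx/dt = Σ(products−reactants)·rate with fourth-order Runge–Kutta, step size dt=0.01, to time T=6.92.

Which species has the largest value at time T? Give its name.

Dominant species at T: R

RK4 with dt=0.01: 692 steps to T=6.92. Trajectory (selected grid times):
t=0.00: P=36.42 X=7.19 R=26.95 G=42.48
t=0.77: P=34.93 X=9.05 R=30.65 G=43.13
t=1.54: P=33.46 X=10.96 R=34.36 G=43.80
t=2.31: P=31.99 X=12.92 R=38.08 G=44.50
t=3.08: P=30.54 X=14.91 R=41.80 G=45.21
t=3.84: P=29.12 X=16.90 R=45.48 G=45.92
t=4.61: P=27.69 X=18.94 R=49.20 G=46.65
t=5.38: P=26.28 X=21.00 R=52.91 G=47.40
t=6.15: P=24.89 X=23.07 R=56.62 G=48.15
t=6.92: P=23.52 X=25.16 R=60.32 G=48.90
At T=6.92: P=23.52 X=25.16 R=60.32 G=48.90; the largest is R.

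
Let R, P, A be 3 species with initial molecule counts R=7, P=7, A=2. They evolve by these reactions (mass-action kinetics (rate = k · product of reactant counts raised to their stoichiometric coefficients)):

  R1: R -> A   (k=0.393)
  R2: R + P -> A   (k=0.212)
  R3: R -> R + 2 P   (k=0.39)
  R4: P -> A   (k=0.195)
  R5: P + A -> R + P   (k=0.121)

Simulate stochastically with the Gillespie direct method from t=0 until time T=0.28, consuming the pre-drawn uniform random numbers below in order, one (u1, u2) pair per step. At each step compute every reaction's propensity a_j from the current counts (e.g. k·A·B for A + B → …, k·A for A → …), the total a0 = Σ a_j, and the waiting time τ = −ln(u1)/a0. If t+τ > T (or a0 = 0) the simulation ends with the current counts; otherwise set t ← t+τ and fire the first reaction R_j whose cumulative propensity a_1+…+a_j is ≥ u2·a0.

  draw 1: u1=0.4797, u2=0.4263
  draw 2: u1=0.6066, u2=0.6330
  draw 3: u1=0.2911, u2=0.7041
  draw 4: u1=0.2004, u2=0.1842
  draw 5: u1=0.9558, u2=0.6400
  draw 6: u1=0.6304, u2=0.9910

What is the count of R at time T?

t=0.000: R=7 P=7 A=2
Draw 1: a1=2.751, a2=10.388, a3=2.730, a4=1.365, a5=1.694, a0=18.928; τ=−ln(0.4797)/18.928=0.039 → t=0.039; u2·a0=0.4263·18.928=8.069; a1=2.751 < 8.069 ≤ a1+a2=13.139 → R2 fires; R=6 P=6 A=3
Draw 2: a1=2.358, a2=7.632, a3=2.340, a4=1.170, a5=2.178, a0=15.678; τ=−ln(0.6066)/15.678=0.032 → t=0.071; u2·a0=0.6330·15.678=9.924; a1=2.358 < 9.924 ≤ a1+a2=9.990 → R2 fires; R=5 P=5 A=4
Draw 3: a1=1.965, a2=5.300, a3=1.950, a4=0.975, a5=2.420, a0=12.610; τ=−ln(0.2911)/12.610=0.098 → t=0.169; u2·a0=0.7041·12.610=8.879; a1+a2=7.265 < 8.879 ≤ a1+…+a3=9.215 → R3 fires; R=5 P=7 A=4
Draw 4: a1=1.965, a2=7.420, a3=1.950, a4=1.365, a5=3.388, a0=16.088; τ=−ln(0.2004)/16.088=0.100 → t=0.268; u2·a0=0.1842·16.088=2.963; a1=1.965 < 2.963 ≤ a1+a2=9.385 → R2 fires; R=4 P=6 A=5
Draw 5: a1=1.572, a2=5.088, a3=1.560, a4=1.170, a5=3.630, a0=13.020; τ=−ln(0.9558)/13.020=0.003 → t=0.272; u2·a0=0.6400·13.020=8.333; a1+…+a3=8.220 < 8.333 ≤ a1+…+a4=9.390 → R4 fires; R=4 P=5 A=6
Draw 6: a1=1.572, a2=4.240, a3=1.560, a4=0.975, a5=3.630, a0=11.977; τ=−ln(0.6304)/11.977=0.039 → t=0.310 > T=0.28: stop.
Read off R at T=0.28: 4

R at T = 4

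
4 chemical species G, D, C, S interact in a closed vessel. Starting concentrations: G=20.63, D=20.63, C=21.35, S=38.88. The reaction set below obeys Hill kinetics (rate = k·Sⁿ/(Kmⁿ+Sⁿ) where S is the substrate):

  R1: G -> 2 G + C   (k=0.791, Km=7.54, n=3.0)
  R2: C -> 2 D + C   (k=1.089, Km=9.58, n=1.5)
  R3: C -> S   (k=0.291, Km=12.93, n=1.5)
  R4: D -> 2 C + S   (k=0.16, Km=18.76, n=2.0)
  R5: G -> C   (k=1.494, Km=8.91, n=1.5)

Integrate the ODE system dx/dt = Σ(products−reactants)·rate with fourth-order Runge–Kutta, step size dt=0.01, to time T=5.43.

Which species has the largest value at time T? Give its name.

RK4 with dt=0.01: 543 steps to T=5.43. Trajectory (selected grid times):
t=0.00: G=20.63 D=20.63 C=21.35 S=38.88
t=0.60: G=20.39 D=21.59 C=22.49 S=39.05
t=1.21: G=20.14 D=22.58 C=23.64 S=39.24
t=1.81: G=19.90 D=23.57 C=24.77 S=39.42
t=2.41: G=19.66 D=24.57 C=25.90 S=39.61
t=3.02: G=19.42 D=25.60 C=27.05 S=39.80
t=3.62: G=19.18 D=26.62 C=28.17 S=40.00
t=4.22: G=18.95 D=27.65 C=29.29 S=40.20
t=4.83: G=18.72 D=28.71 C=30.43 S=40.40
t=5.43: G=18.49 D=29.76 C=31.55 S=40.61
At T=5.43: G=18.49 D=29.76 C=31.55 S=40.61; the largest is S.

Dominant species at T: S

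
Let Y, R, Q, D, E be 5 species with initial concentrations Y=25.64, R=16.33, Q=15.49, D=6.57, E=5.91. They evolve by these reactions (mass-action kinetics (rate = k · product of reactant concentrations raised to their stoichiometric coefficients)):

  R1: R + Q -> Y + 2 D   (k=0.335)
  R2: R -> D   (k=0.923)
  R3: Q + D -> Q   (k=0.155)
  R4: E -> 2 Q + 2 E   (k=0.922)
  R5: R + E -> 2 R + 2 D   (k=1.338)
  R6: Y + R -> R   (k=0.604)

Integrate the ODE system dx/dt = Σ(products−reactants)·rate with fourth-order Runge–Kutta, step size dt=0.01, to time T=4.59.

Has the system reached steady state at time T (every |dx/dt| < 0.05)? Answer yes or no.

Steady state at T: no

RK4 with dt=0.01: 459 steps to T=4.59. Trajectory (selected grid times):
t=0.00: Y=25.64 R=16.33 Q=15.49 D=6.57 E=5.91
t=0.51: Y=4.10 R=4.98 Q=3.10 D=34.84 E=0.01
t=1.02: Y=2.29 R=2.11 Q=1.77 D=32.93 E=0.00
t=1.53: Y=1.76 R=1.02 Q=1.37 D=30.56 E=0.00
t=2.04: Y=1.55 R=0.51 Q=1.21 D=28.24 E=0.00
t=2.55: Y=1.45 R=0.26 Q=1.14 D=26.05 E=0.00
t=3.06: Y=1.41 R=0.13 Q=1.11 D=24.00 E=0.00
t=3.57: Y=1.38 R=0.07 Q=1.09 D=22.09 E=0.00
t=4.08: Y=1.37 R=0.04 Q=1.08 D=20.31 E=0.00
t=4.59: Y=1.36 R=0.02 Q=1.08 D=18.67 E=0.01
Rates at T: R1=0.0069, R2=0.0175, R3=3.1366, R4=0.0070, R5=0.0002, R6=0.0156
dx/dt at T (Σ net stoichiometry × rate): Y=-0.0087, R=-0.0242, Q=+0.0071, D=-3.1049, E=+0.0068
Largest |dx/dt| is |-3.1049| (D) ≥ 0.05 → not steady.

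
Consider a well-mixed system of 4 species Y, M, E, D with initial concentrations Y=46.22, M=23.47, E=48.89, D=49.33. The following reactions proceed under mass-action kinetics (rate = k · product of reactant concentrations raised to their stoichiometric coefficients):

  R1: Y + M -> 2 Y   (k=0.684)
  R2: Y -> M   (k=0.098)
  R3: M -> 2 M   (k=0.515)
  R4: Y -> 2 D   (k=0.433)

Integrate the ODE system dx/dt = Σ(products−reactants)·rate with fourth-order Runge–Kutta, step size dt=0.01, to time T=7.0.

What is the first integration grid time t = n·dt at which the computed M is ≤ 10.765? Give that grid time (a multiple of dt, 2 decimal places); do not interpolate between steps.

Threshold first reached at t = 0.03

RK4 with dt=0.01: 700 steps to T=7.0. Trajectory (selected grid times):
t=0.00: Y=46.22 M=23.47 E=48.89 D=49.33
t=0.02: Y=57.77 M=11.64 E=48.89 D=50.24
t=0.03: Y=61.37 M=7.83 E=48.89 D=50.76
t=0.78: Y=50.08 M=0.15 E=48.89 D=89.01
t=1.56: Y=35.77 M=0.15 E=48.89 D=117.73
t=2.33: Y=25.68 M=0.15 E=48.89 D=138.03
t=3.11: Y=18.37 M=0.15 E=48.89 D=152.77
t=3.89: Y=13.15 M=0.15 E=48.89 D=163.32
t=4.67: Y=9.43 M=0.15 E=48.89 D=170.88
t=5.44: Y=6.81 M=0.16 E=48.89 D=176.24
t=6.22: Y=4.91 M=0.17 E=48.89 D=180.16
t=7.00: Y=3.55 M=0.17 E=48.89 D=182.99
M(0.02)=11.640 > 10.765 but M(0.03)=7.828 ≤ 10.765, so the first grid time is t=0.03.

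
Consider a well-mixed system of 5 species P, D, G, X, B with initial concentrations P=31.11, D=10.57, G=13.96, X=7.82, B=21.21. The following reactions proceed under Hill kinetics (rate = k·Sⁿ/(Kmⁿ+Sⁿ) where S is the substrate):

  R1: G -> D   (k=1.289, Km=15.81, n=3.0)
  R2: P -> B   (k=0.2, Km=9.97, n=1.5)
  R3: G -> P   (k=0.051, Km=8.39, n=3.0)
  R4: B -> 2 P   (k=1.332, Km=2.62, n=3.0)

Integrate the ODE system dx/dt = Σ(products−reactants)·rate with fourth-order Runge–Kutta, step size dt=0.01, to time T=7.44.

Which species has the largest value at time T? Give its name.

RK4 with dt=0.01: 744 steps to T=7.44. Trajectory (selected grid times):
t=0.00: P=31.11 D=10.57 G=13.96 X=7.82 B=21.21
t=0.83: P=33.21 D=10.99 G=13.50 X=7.82 B=20.25
t=1.65: P=35.28 D=11.39 G=13.08 X=7.82 B=19.30
t=2.48: P=37.37 D=11.76 G=12.67 X=7.82 B=18.34
t=3.31: P=39.46 D=12.11 G=12.28 X=7.82 B=17.39
t=4.13: P=41.53 D=12.44 G=11.92 X=7.82 B=16.45
t=4.96: P=43.61 D=12.75 G=11.58 X=7.82 B=15.49
t=5.79: P=45.69 D=13.05 G=11.26 X=7.82 B=14.54
t=6.61: P=47.74 D=13.32 G=10.96 X=7.82 B=13.61
t=7.44: P=49.81 D=13.58 G=10.67 X=7.82 B=12.66
At T=7.44: P=49.81 D=13.58 G=10.67 X=7.82 B=12.66; the largest is P.

Dominant species at T: P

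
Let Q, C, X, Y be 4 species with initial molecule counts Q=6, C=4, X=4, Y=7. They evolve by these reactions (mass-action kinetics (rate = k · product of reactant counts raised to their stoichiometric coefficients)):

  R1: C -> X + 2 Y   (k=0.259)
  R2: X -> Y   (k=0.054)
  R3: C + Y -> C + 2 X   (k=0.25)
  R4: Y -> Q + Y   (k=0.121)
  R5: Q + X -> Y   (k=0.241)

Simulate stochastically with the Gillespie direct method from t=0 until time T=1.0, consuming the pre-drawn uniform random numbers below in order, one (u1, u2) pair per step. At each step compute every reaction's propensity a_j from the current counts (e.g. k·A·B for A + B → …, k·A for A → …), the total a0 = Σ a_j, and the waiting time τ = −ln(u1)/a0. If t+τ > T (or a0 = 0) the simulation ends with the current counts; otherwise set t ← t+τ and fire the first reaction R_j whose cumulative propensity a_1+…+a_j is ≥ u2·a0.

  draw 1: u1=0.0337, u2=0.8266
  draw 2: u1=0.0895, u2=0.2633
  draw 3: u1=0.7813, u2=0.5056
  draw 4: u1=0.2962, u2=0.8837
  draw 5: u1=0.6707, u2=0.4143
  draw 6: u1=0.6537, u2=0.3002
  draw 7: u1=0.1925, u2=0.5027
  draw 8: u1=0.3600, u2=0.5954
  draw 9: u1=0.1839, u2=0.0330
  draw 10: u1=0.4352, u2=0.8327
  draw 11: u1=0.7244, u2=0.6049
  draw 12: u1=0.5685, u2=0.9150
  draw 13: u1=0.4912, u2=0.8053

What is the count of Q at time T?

Q at T = 0

t=0.000: Q=6 C=4 X=4 Y=7
Draw 1: a1=1.036, a2=0.216, a3=7.000, a4=0.847, a5=5.784, a0=14.883; τ=−ln(0.0337)/14.883=0.228 → t=0.228; u2·a0=0.8266·14.883=12.302; a1+…+a4=9.099 < 12.302 ≤ a1+…+a5=14.883 → R5 fires; Q=5 C=4 X=3 Y=8
Draw 2: a1=1.036, a2=0.162, a3=8.000, a4=0.968, a5=3.615, a0=13.781; τ=−ln(0.0895)/13.781=0.175 → t=0.403; u2·a0=0.2633·13.781=3.629; a1+a2=1.198 < 3.629 ≤ a1+…+a3=9.198 → R3 fires; Q=5 C=4 X=5 Y=7
Draw 3: a1=1.036, a2=0.270, a3=7.000, a4=0.847, a5=6.025, a0=15.178; τ=−ln(0.7813)/15.178=0.016 → t=0.419; u2·a0=0.5056·15.178=7.674; a1+a2=1.306 < 7.674 ≤ a1+…+a3=8.306 → R3 fires; Q=5 C=4 X=7 Y=6
Draw 4: a1=1.036, a2=0.378, a3=6.000, a4=0.726, a5=8.435, a0=16.575; τ=−ln(0.2962)/16.575=0.073 → t=0.493; u2·a0=0.8837·16.575=14.647; a1+…+a4=8.140 < 14.647 ≤ a1+…+a5=16.575 → R5 fires; Q=4 C=4 X=6 Y=7
Draw 5: a1=1.036, a2=0.324, a3=7.000, a4=0.847, a5=5.784, a0=14.991; τ=−ln(0.6707)/14.991=0.027 → t=0.519; u2·a0=0.4143·14.991=6.211; a1+a2=1.360 < 6.211 ≤ a1+…+a3=8.360 → R3 fires; Q=4 C=4 X=8 Y=6
Draw 6: a1=1.036, a2=0.432, a3=6.000, a4=0.726, a5=7.712, a0=15.906; τ=−ln(0.6537)/15.906=0.027 → t=0.546; u2·a0=0.3002·15.906=4.775; a1+a2=1.468 < 4.775 ≤ a1+…+a3=7.468 → R3 fires; Q=4 C=4 X=10 Y=5
Draw 7: a1=1.036, a2=0.540, a3=5.000, a4=0.605, a5=9.640, a0=16.821; τ=−ln(0.1925)/16.821=0.098 → t=0.644; u2·a0=0.5027·16.821=8.456; a1+…+a4=7.181 < 8.456 ≤ a1+…+a5=16.821 → R5 fires; Q=3 C=4 X=9 Y=6
Draw 8: a1=1.036, a2=0.486, a3=6.000, a4=0.726, a5=6.507, a0=14.755; τ=−ln(0.3600)/14.755=0.069 → t=0.713; u2·a0=0.5954·14.755=8.785; a1+…+a4=8.248 < 8.785 ≤ a1+…+a5=14.755 → R5 fires; Q=2 C=4 X=8 Y=7
Draw 9: a1=1.036, a2=0.432, a3=7.000, a4=0.847, a5=3.856, a0=13.171; τ=−ln(0.1839)/13.171=0.129 → t=0.842; u2·a0=0.0330·13.171=0.435 ≤ a1=1.036 → R1 fires; Q=2 C=3 X=9 Y=9
Draw 10: a1=0.777, a2=0.486, a3=6.750, a4=1.089, a5=4.338, a0=13.440; τ=−ln(0.4352)/13.440=0.062 → t=0.904; u2·a0=0.8327·13.440=11.191; a1+…+a4=9.102 < 11.191 ≤ a1+…+a5=13.440 → R5 fires; Q=1 C=3 X=8 Y=10
Draw 11: a1=0.777, a2=0.432, a3=7.500, a4=1.210, a5=1.928, a0=11.847; τ=−ln(0.7244)/11.847=0.027 → t=0.931; u2·a0=0.6049·11.847=7.166; a1+a2=1.209 < 7.166 ≤ a1+…+a3=8.709 → R3 fires; Q=1 C=3 X=10 Y=9
Draw 12: a1=0.777, a2=0.540, a3=6.750, a4=1.089, a5=2.410, a0=11.566; τ=−ln(0.5685)/11.566=0.049 → t=0.980; u2·a0=0.9150·11.566=10.583; a1+…+a4=9.156 < 10.583 ≤ a1+…+a5=11.566 → R5 fires; Q=0 C=3 X=9 Y=10
Draw 13: a1=0.777, a2=0.486, a3=7.500, a4=1.210, a5=0.000, a0=9.973; τ=−ln(0.4912)/9.973=0.071 → t=1.051 > T=1.0: stop.
Read off Q at T=1.0: 0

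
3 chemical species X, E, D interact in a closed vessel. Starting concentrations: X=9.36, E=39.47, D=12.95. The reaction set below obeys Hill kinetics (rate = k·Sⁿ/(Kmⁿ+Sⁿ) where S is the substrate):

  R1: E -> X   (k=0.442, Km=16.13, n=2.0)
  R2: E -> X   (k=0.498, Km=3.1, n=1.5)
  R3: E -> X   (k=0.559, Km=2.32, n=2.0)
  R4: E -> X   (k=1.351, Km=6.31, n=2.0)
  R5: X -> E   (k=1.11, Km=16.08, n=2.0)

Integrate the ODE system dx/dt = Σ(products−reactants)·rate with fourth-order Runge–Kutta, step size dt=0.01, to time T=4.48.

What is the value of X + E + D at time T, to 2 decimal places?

Check how each reaction changes W = X + E + D (weight of products minus weight of reactants):
R1: E -> X: (1·1) − (1·1) = 1 − 1 = 0
R2: E -> X: (1·1) − (1·1) = 1 − 1 = 0
R3: E -> X: (1·1) − (1·1) = 1 − 1 = 0
R4: E -> X: (1·1) − (1·1) = 1 − 1 = 0
R5: X -> E: (1·1) − (1·1) = 1 − 1 = 0
Every reaction leaves W unchanged, so W is conserved and no simulation is needed: W(T) = W(0) = 9.36 + 39.47 + 12.95 = 61.78

Value at T = 61.78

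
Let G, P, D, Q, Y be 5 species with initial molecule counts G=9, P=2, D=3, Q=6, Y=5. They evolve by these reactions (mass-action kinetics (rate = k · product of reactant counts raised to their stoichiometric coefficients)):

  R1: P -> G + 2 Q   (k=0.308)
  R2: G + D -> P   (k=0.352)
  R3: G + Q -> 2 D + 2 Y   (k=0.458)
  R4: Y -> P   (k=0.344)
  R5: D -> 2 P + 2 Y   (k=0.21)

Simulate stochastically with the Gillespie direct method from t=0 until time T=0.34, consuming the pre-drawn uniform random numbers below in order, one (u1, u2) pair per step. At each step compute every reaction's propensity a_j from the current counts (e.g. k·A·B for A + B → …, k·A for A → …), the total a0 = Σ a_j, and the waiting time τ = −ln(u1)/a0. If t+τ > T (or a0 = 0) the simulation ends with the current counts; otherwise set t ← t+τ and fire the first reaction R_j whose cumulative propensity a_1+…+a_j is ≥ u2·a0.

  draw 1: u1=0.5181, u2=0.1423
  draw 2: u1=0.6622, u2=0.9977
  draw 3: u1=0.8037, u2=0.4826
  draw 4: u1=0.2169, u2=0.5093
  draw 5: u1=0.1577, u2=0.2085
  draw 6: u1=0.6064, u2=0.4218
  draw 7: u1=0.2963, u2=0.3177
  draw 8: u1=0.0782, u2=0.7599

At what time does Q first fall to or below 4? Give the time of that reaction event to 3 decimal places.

Threshold first reached at t = 0.092

t=0.000: G=9 P=2 D=3 Q=6 Y=5
Draw 1: a1=0.616, a2=9.504, a3=24.732, a4=1.720, a5=0.630, a0=37.202; τ=−ln(0.5181)/37.202=0.018 → t=0.018; u2·a0=0.1423·37.202=5.294; a1=0.616 < 5.294 ≤ a1+a2=10.120 → R2 fires; G=8 P=3 D=2 Q=6 Y=5
Draw 2: a1=0.924, a2=5.632, a3=21.984, a4=1.720, a5=0.420, a0=30.680; τ=−ln(0.6622)/30.680=0.013 → t=0.031; u2·a0=0.9977·30.680=30.609; a1+…+a4=30.260 < 30.609 ≤ a1+…+a5=30.680 → R5 fires; G=8 P=5 D=1 Q=6 Y=7
Draw 3: a1=1.540, a2=2.816, a3=21.984, a4=2.408, a5=0.210, a0=28.958; τ=−ln(0.8037)/28.958=0.008 → t=0.039; u2·a0=0.4826·28.958=13.975; a1+a2=4.356 < 13.975 ≤ a1+…+a3=26.340 → R3 fires; G=7 P=5 D=3 Q=5 Y=9
Draw 4: a1=1.540, a2=7.392, a3=16.030, a4=3.096, a5=0.630, a0=28.688; τ=−ln(0.2169)/28.688=0.053 → t=0.092; u2·a0=0.5093·28.688=14.611; a1+a2=8.932 < 14.611 ≤ a1+…+a3=24.962 → R3 fires; G=6 P=5 D=5 Q=4 Y=11
Draw 5: a1=1.540, a2=10.560, a3=10.992, a4=3.784, a5=1.050, a0=27.926; τ=−ln(0.1577)/27.926=0.066 → t=0.158; u2·a0=0.2085·27.926=5.823; a1=1.540 < 5.823 ≤ a1+a2=12.100 → R2 fires; G=5 P=6 D=4 Q=4 Y=11
Draw 6: a1=1.848, a2=7.040, a3=9.160, a4=3.784, a5=0.840, a0=22.672; τ=−ln(0.6064)/22.672=0.022 → t=0.180; u2·a0=0.4218·22.672=9.563; a1+a2=8.888 < 9.563 ≤ a1+…+a3=18.048 → R3 fires; G=4 P=6 D=6 Q=3 Y=13
Draw 7: a1=1.848, a2=8.448, a3=5.496, a4=4.472, a5=1.260, a0=21.524; τ=−ln(0.2963)/21.524=0.057 → t=0.237; u2·a0=0.3177·21.524=6.838; a1=1.848 < 6.838 ≤ a1+a2=10.296 → R2 fires; G=3 P=7 D=5 Q=3 Y=13
Draw 8: a1=2.156, a2=5.280, a3=4.122, a4=4.472, a5=1.050, a0=17.080; τ=−ln(0.0782)/17.080=0.149 → t=0.386 > T=0.34: stop.
Q first becomes ≤ 4 when it reaches 4 at the event at t=0.092.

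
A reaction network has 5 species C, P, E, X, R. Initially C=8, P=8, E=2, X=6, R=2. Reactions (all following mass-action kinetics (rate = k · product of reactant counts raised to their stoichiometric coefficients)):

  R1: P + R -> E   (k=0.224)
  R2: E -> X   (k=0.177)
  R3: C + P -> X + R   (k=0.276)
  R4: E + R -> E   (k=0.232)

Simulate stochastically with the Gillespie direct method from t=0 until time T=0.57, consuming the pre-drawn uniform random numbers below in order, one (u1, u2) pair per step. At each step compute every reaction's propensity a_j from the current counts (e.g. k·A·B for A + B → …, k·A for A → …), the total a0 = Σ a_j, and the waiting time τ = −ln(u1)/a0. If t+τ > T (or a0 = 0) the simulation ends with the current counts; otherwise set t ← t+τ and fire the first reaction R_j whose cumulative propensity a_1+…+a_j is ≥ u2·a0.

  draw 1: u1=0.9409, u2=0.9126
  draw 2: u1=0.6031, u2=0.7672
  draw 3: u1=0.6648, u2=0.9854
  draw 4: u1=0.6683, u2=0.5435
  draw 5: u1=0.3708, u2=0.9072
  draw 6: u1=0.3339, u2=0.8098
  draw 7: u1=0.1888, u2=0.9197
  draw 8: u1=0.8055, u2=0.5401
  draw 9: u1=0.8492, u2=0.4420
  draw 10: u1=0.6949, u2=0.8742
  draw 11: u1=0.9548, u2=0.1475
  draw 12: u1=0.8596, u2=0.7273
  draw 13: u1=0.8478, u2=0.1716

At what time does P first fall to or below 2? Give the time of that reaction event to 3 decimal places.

t=0.000: C=8 P=8 E=2 X=6 R=2
Draw 1: a1=3.584, a2=0.354, a3=17.664, a4=0.928, a0=22.530; τ=−ln(0.9409)/22.530=0.003 → t=0.003; u2·a0=0.9126·22.530=20.561; a1+a2=3.938 < 20.561 ≤ a1+…+a3=21.602 → R3 fires; C=7 P=7 E=2 X=7 R=3
Draw 2: a1=4.704, a2=0.354, a3=13.524, a4=1.392, a0=19.974; τ=−ln(0.6031)/19.974=0.025 → t=0.028; u2·a0=0.7672·19.974=15.324; a1+a2=5.058 < 15.324 ≤ a1+…+a3=18.582 → R3 fires; C=6 P=6 E=2 X=8 R=4
Draw 3: a1=5.376, a2=0.354, a3=9.936, a4=1.856, a0=17.522; τ=−ln(0.6648)/17.522=0.023 → t=0.051; u2·a0=0.9854·17.522=17.266; a1+…+a3=15.666 < 17.266 ≤ a1+…+a4=17.522 → R4 fires; C=6 P=6 E=2 X=8 R=3
Draw 4: a1=4.032, a2=0.354, a3=9.936, a4=1.392, a0=15.714; τ=−ln(0.6683)/15.714=0.026 → t=0.077; u2·a0=0.5435·15.714=8.541; a1+a2=4.386 < 8.541 ≤ a1+…+a3=14.322 → R3 fires; C=5 P=5 E=2 X=9 R=4
Draw 5: a1=4.480, a2=0.354, a3=6.900, a4=1.856, a0=13.590; τ=−ln(0.3708)/13.590=0.073 → t=0.150; u2·a0=0.9072·13.590=12.329; a1+…+a3=11.734 < 12.329 ≤ a1+…+a4=13.590 → R4 fires; C=5 P=5 E=2 X=9 R=3
Draw 6: a1=3.360, a2=0.354, a3=6.900, a4=1.392, a0=12.006; τ=−ln(0.3339)/12.006=0.091 → t=0.241; u2·a0=0.8098·12.006=9.722; a1+a2=3.714 < 9.722 ≤ a1+…+a3=10.614 → R3 fires; C=4 P=4 E=2 X=10 R=4
Draw 7: a1=3.584, a2=0.354, a3=4.416, a4=1.856, a0=10.210; τ=−ln(0.1888)/10.210=0.163 → t=0.405; u2·a0=0.9197·10.210=9.390; a1+…+a3=8.354 < 9.390 ≤ a1+…+a4=10.210 → R4 fires; C=4 P=4 E=2 X=10 R=3
Draw 8: a1=2.688, a2=0.354, a3=4.416, a4=1.392, a0=8.850; τ=−ln(0.8055)/8.850=0.024 → t=0.429; u2·a0=0.5401·8.850=4.780; a1+a2=3.042 < 4.780 ≤ a1+…+a3=7.458 → R3 fires; C=3 P=3 E=2 X=11 R=4
Draw 9: a1=2.688, a2=0.354, a3=2.484, a4=1.856, a0=7.382; τ=−ln(0.8492)/7.382=0.022 → t=0.451; u2·a0=0.4420·7.382=3.263; a1+a2=3.042 < 3.263 ≤ a1+…+a3=5.526 → R3 fires; C=2 P=2 E=2 X=12 R=5
Draw 10: a1=2.240, a2=0.354, a3=1.104, a4=2.320, a0=6.018; τ=−ln(0.6949)/6.018=0.060 → t=0.512; u2·a0=0.8742·6.018=5.261; a1+…+a3=3.698 < 5.261 ≤ a1+…+a4=6.018 → R4 fires; C=2 P=2 E=2 X=12 R=4
Draw 11: a1=1.792, a2=0.354, a3=1.104, a4=1.856, a0=5.106; τ=−ln(0.9548)/5.106=0.009 → t=0.521; u2·a0=0.1475·5.106=0.753 ≤ a1=1.792 → R1 fires; C=2 P=1 E=3 X=12 R=3
Draw 12: a1=0.672, a2=0.531, a3=0.552, a4=2.088, a0=3.843; τ=−ln(0.8596)/3.843=0.039 → t=0.560; u2·a0=0.7273·3.843=2.795; a1+…+a3=1.755 < 2.795 ≤ a1+…+a4=3.843 → R4 fires; C=2 P=1 E=3 X=12 R=2
Draw 13: a1=0.448, a2=0.531, a3=0.552, a4=1.392, a0=2.923; τ=−ln(0.8478)/2.923=0.056 → t=0.617 > T=0.57: stop.
P first becomes ≤ 2 when it reaches 2 at the event at t=0.451.

Threshold first reached at t = 0.451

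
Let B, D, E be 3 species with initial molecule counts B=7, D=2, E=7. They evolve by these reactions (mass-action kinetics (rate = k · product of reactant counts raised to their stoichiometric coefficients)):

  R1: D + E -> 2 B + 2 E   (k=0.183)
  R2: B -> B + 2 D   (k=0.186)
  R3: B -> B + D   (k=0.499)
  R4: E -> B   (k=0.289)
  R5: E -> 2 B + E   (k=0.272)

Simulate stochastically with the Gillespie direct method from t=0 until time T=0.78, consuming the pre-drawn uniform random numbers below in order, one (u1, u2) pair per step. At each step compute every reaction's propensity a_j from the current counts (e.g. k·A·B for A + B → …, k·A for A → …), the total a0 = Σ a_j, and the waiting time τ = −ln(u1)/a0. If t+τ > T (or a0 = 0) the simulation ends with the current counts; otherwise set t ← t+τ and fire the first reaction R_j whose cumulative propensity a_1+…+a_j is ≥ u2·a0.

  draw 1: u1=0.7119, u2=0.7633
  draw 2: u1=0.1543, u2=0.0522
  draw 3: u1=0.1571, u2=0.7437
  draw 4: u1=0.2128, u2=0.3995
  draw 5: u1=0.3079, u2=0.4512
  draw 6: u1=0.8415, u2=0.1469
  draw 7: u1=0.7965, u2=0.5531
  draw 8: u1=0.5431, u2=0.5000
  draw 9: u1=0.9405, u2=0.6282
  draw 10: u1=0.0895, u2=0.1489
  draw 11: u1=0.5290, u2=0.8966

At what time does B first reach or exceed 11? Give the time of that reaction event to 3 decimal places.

t=0.000: B=7 D=2 E=7
Draw 1: a1=2.562, a2=1.302, a3=3.493, a4=2.023, a5=1.904, a0=11.284; τ=−ln(0.7119)/11.284=0.030 → t=0.030; u2·a0=0.7633·11.284=8.613; a1+…+a3=7.357 < 8.613 ≤ a1+…+a4=9.380 → R4 fires; B=8 D=2 E=6
Draw 2: a1=2.196, a2=1.488, a3=3.992, a4=1.734, a5=1.632, a0=11.042; τ=−ln(0.1543)/11.042=0.169 → t=0.199; u2·a0=0.0522·11.042=0.576 ≤ a1=2.196 → R1 fires; B=10 D=1 E=7
Draw 3: a1=1.281, a2=1.860, a3=4.990, a4=2.023, a5=1.904, a0=12.058; τ=−ln(0.1571)/12.058=0.153 → t=0.353; u2·a0=0.7437·12.058=8.968; a1+…+a3=8.131 < 8.968 ≤ a1+…+a4=10.154 → R4 fires; B=11 D=1 E=6
Draw 4: a1=1.098, a2=2.046, a3=5.489, a4=1.734, a5=1.632, a0=11.999; τ=−ln(0.2128)/11.999=0.129 → t=0.482; u2·a0=0.3995·11.999=4.794; a1+a2=3.144 < 4.794 ≤ a1+…+a3=8.633 → R3 fires; B=11 D=2 E=6
Draw 5: a1=2.196, a2=2.046, a3=5.489, a4=1.734, a5=1.632, a0=13.097; τ=−ln(0.3079)/13.097=0.090 → t=0.572; u2·a0=0.4512·13.097=5.909; a1+a2=4.242 < 5.909 ≤ a1+…+a3=9.731 → R3 fires; B=11 D=3 E=6
Draw 6: a1=3.294, a2=2.046, a3=5.489, a4=1.734, a5=1.632, a0=14.195; τ=−ln(0.8415)/14.195=0.012 → t=0.584; u2·a0=0.1469·14.195=2.085 ≤ a1=3.294 → R1 fires; B=13 D=2 E=7
Draw 7: a1=2.562, a2=2.418, a3=6.487, a4=2.023, a5=1.904, a0=15.394; τ=−ln(0.7965)/15.394=0.015 → t=0.599; u2·a0=0.5531·15.394=8.514; a1+a2=4.980 < 8.514 ≤ a1+…+a3=11.467 → R3 fires; B=13 D=3 E=7
Draw 8: a1=3.843, a2=2.418, a3=6.487, a4=2.023, a5=1.904, a0=16.675; τ=−ln(0.5431)/16.675=0.037 → t=0.635; u2·a0=0.5000·16.675=8.338; a1+a2=6.261 < 8.338 ≤ a1+…+a3=12.748 → R3 fires; B=13 D=4 E=7
Draw 9: a1=5.124, a2=2.418, a3=6.487, a4=2.023, a5=1.904, a0=17.956; τ=−ln(0.9405)/17.956=0.003 → t=0.639; u2·a0=0.6282·17.956=11.280; a1+a2=7.542 < 11.280 ≤ a1+…+a3=14.029 → R3 fires; B=13 D=5 E=7
Draw 10: a1=6.405, a2=2.418, a3=6.487, a4=2.023, a5=1.904, a0=19.237; τ=−ln(0.0895)/19.237=0.125 → t=0.764; u2·a0=0.1489·19.237=2.864 ≤ a1=6.405 → R1 fires; B=15 D=4 E=8
Draw 11: a1=5.856, a2=2.790, a3=7.485, a4=2.312, a5=2.176, a0=20.619; τ=−ln(0.5290)/20.619=0.031 → t=0.795 > T=0.78: stop.
B first becomes ≥ 11 when it reaches 11 at the event at t=0.353.

Threshold first reached at t = 0.353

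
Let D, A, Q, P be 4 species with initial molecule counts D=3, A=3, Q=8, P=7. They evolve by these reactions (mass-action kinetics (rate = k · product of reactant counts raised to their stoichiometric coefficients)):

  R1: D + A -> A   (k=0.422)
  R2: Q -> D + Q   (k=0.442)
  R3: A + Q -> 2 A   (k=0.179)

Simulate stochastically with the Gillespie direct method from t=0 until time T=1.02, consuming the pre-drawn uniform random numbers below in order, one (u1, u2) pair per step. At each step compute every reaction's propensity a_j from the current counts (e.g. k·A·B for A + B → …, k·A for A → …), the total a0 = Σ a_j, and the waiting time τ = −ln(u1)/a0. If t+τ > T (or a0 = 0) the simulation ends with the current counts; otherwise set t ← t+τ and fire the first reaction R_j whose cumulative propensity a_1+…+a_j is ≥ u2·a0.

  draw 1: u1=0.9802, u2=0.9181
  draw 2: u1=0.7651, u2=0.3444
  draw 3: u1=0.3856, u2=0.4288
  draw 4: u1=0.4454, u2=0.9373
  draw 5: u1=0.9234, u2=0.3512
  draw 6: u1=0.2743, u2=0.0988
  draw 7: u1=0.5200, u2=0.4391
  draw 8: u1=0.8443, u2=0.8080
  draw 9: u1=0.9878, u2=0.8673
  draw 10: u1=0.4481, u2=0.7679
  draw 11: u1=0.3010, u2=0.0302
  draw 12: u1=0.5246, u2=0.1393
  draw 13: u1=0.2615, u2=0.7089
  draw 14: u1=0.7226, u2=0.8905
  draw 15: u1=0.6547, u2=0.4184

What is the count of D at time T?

t=0.000: D=3 A=3 Q=8 P=7
Draw 1: a1=3.798, a2=3.536, a3=4.296, a0=11.630; τ=−ln(0.9802)/11.630=0.002 → t=0.002; u2·a0=0.9181·11.630=10.678; a1+a2=7.334 < 10.678 ≤ a1+…+a3=11.630 → R3 fires; D=3 A=4 Q=7 P=7
Draw 2: a1=5.064, a2=3.094, a3=5.012, a0=13.170; τ=−ln(0.7651)/13.170=0.020 → t=0.022; u2·a0=0.3444·13.170=4.536 ≤ a1=5.064 → R1 fires; D=2 A=4 Q=7 P=7
Draw 3: a1=3.376, a2=3.094, a3=5.012, a0=11.482; τ=−ln(0.3856)/11.482=0.083 → t=0.105; u2·a0=0.4288·11.482=4.923; a1=3.376 < 4.923 ≤ a1+a2=6.470 → R2 fires; D=3 A=4 Q=7 P=7
Draw 4: a1=5.064, a2=3.094, a3=5.012, a0=13.170; τ=−ln(0.4454)/13.170=0.061 → t=0.166; u2·a0=0.9373·13.170=12.344; a1+a2=8.158 < 12.344 ≤ a1+…+a3=13.170 → R3 fires; D=3 A=5 Q=6 P=7
Draw 5: a1=6.330, a2=2.652, a3=5.370, a0=14.352; τ=−ln(0.9234)/14.352=0.006 → t=0.172; u2·a0=0.3512·14.352=5.040 ≤ a1=6.330 → R1 fires; D=2 A=5 Q=6 P=7
Draw 6: a1=4.220, a2=2.652, a3=5.370, a0=12.242; τ=−ln(0.2743)/12.242=0.106 → t=0.278; u2·a0=0.0988·12.242=1.210 ≤ a1=4.220 → R1 fires; D=1 A=5 Q=6 P=7
Draw 7: a1=2.110, a2=2.652, a3=5.370, a0=10.132; τ=−ln(0.5200)/10.132=0.065 → t=0.342; u2·a0=0.4391·10.132=4.449; a1=2.110 < 4.449 ≤ a1+a2=4.762 → R2 fires; D=2 A=5 Q=6 P=7
Draw 8: a1=4.220, a2=2.652, a3=5.370, a0=12.242; τ=−ln(0.8443)/12.242=0.014 → t=0.356; u2·a0=0.8080·12.242=9.892; a1+a2=6.872 < 9.892 ≤ a1+…+a3=12.242 → R3 fires; D=2 A=6 Q=5 P=7
Draw 9: a1=5.064, a2=2.210, a3=5.370, a0=12.644; τ=−ln(0.9878)/12.644=0.001 → t=0.357; u2·a0=0.8673·12.644=10.966; a1+a2=7.274 < 10.966 ≤ a1+…+a3=12.644 → R3 fires; D=2 A=7 Q=4 P=7
Draw 10: a1=5.908, a2=1.768, a3=5.012, a0=12.688; τ=−ln(0.4481)/12.688=0.063 → t=0.420; u2·a0=0.7679·12.688=9.743; a1+a2=7.676 < 9.743 ≤ a1+…+a3=12.688 → R3 fires; D=2 A=8 Q=3 P=7
Draw 11: a1=6.752, a2=1.326, a3=4.296, a0=12.374; τ=−ln(0.3010)/12.374=0.097 → t=0.517; u2·a0=0.0302·12.374=0.374 ≤ a1=6.752 → R1 fires; D=1 A=8 Q=3 P=7
Draw 12: a1=3.376, a2=1.326, a3=4.296, a0=8.998; τ=−ln(0.5246)/8.998=0.072 → t=0.589; u2·a0=0.1393·8.998=1.253 ≤ a1=3.376 → R1 fires; D=0 A=8 Q=3 P=7
Draw 13: a1=0.000, a2=1.326, a3=4.296, a0=5.622; τ=−ln(0.2615)/5.622=0.239 → t=0.828; u2·a0=0.7089·5.622=3.985; a1+a2=1.326 < 3.985 ≤ a1+…+a3=5.622 → R3 fires; D=0 A=9 Q=2 P=7
Draw 14: a1=0.000, a2=0.884, a3=3.222, a0=4.106; τ=−ln(0.7226)/4.106=0.079 → t=0.907; u2·a0=0.8905·4.106=3.656; a1+a2=0.884 < 3.656 ≤ a1+…+a3=4.106 → R3 fires; D=0 A=10 Q=1 P=7
Draw 15: a1=0.000, a2=0.442, a3=1.790, a0=2.232; τ=−ln(0.6547)/2.232=0.190 → t=1.096 > T=1.02: stop.
Read off D at T=1.02: 0

D at T = 0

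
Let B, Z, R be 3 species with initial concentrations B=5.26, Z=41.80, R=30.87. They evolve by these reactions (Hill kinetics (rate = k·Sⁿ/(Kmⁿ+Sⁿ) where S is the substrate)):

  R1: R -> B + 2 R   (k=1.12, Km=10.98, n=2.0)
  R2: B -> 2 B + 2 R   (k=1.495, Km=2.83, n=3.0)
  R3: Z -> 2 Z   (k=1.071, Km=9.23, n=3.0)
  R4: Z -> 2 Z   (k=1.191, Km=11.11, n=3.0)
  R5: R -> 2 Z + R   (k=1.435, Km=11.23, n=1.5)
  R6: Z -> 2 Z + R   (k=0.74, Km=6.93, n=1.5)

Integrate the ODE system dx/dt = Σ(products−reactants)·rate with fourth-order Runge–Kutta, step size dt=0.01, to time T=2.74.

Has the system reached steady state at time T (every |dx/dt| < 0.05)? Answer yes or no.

Steady state at T: no

RK4 with dt=0.01: 274 steps to T=2.74. Trajectory (selected grid times):
t=0.00: B=5.26 Z=41.80 R=30.87
t=0.30: B=5.96 Z=43.39 R=32.17
t=0.61: B=6.69 Z=45.04 R=33.55
t=0.91: B=7.42 Z=46.64 R=34.91
t=1.22: B=8.18 Z=48.31 R=36.33
t=1.52: B=8.92 Z=49.93 R=37.71
t=1.83: B=9.69 Z=51.61 R=39.15
t=2.13: B=10.44 Z=53.25 R=40.55
t=2.44: B=11.22 Z=54.94 R=42.01
t=2.74: B=11.98 Z=56.59 R=43.42
Rates at T: R1=1.0527, R2=1.4756, R3=1.0664, R4=1.1821, R5=1.2682, R6=0.7096
dx/dt at T (Σ net stoichiometry × rate): B=+2.5282, Z=+5.4944, R=+4.7134
Largest |dx/dt| is |+5.4944| (Z) ≥ 0.05 → not steady.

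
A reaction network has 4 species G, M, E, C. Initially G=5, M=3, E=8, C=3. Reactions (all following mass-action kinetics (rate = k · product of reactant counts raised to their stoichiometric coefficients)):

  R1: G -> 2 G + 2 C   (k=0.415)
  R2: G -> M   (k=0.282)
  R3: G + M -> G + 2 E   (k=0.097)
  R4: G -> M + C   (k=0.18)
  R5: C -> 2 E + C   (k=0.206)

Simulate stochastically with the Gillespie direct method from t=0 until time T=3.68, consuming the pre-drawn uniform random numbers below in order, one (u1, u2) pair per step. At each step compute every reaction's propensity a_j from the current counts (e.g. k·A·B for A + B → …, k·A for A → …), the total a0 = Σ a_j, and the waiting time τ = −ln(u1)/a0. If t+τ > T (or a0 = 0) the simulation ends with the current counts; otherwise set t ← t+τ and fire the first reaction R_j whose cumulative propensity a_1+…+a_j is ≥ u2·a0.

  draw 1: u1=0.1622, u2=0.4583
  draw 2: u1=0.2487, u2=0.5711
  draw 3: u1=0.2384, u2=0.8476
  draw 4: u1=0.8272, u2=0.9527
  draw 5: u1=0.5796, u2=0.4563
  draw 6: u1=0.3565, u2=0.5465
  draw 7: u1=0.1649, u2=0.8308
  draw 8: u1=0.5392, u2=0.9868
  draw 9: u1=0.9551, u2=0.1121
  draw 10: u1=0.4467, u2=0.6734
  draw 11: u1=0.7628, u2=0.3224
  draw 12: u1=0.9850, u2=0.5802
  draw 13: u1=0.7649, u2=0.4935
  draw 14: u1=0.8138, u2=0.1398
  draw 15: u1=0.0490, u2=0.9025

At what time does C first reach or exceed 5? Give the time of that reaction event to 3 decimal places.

Threshold first reached at t = 1.806

t=0.000: G=5 M=3 E=8 C=3
Draw 1: a1=2.075, a2=1.410, a3=1.455, a4=0.900, a5=0.618, a0=6.458; τ=−ln(0.1622)/6.458=0.282 → t=0.282; u2·a0=0.4583·6.458=2.960; a1=2.075 < 2.960 ≤ a1+a2=3.485 → R2 fires; G=4 M=4 E=8 C=3
Draw 2: a1=1.660, a2=1.128, a3=1.552, a4=0.720, a5=0.618, a0=5.678; τ=−ln(0.2487)/5.678=0.245 → t=0.527; u2·a0=0.5711·5.678=3.243; a1+a2=2.788 < 3.243 ≤ a1+…+a3=4.340 → R3 fires; G=4 M=3 E=10 C=3
Draw 3: a1=1.660, a2=1.128, a3=1.164, a4=0.720, a5=0.618, a0=5.290; τ=−ln(0.2384)/5.290=0.271 → t=0.798; u2·a0=0.8476·5.290=4.484; a1+…+a3=3.952 < 4.484 ≤ a1+…+a4=4.672 → R4 fires; G=3 M=4 E=10 C=4
Draw 4: a1=1.245, a2=0.846, a3=1.164, a4=0.540, a5=0.824, a0=4.619; τ=−ln(0.8272)/4.619=0.041 → t=0.839; u2·a0=0.9527·4.619=4.401; a1+…+a4=3.795 < 4.401 ≤ a1+…+a5=4.619 → R5 fires; G=3 M=4 E=12 C=4
Draw 5: a1=1.245, a2=0.846, a3=1.164, a4=0.540, a5=0.824, a0=4.619; τ=−ln(0.5796)/4.619=0.118 → t=0.957; u2·a0=0.4563·4.619=2.108; a1+a2=2.091 < 2.108 ≤ a1+…+a3=3.255 → R3 fires; G=3 M=3 E=14 C=4
Draw 6: a1=1.245, a2=0.846, a3=0.873, a4=0.540, a5=0.824, a0=4.328; τ=−ln(0.3565)/4.328=0.238 → t=1.195; u2·a0=0.5465·4.328=2.365; a1+a2=2.091 < 2.365 ≤ a1+…+a3=2.964 → R3 fires; G=3 M=2 E=16 C=4
Draw 7: a1=1.245, a2=0.846, a3=0.582, a4=0.540, a5=0.824, a0=4.037; τ=−ln(0.1649)/4.037=0.446 → t=1.642; u2·a0=0.8308·4.037=3.354; a1+…+a4=3.213 < 3.354 ≤ a1+…+a5=4.037 → R5 fires; G=3 M=2 E=18 C=4
Draw 8: a1=1.245, a2=0.846, a3=0.582, a4=0.540, a5=0.824, a0=4.037; τ=−ln(0.5392)/4.037=0.153 → t=1.795; u2·a0=0.9868·4.037=3.984; a1+…+a4=3.213 < 3.984 ≤ a1+…+a5=4.037 → R5 fires; G=3 M=2 E=20 C=4
Draw 9: a1=1.245, a2=0.846, a3=0.582, a4=0.540, a5=0.824, a0=4.037; τ=−ln(0.9551)/4.037=0.011 → t=1.806; u2·a0=0.1121·4.037=0.453 ≤ a1=1.245 → R1 fires; G=4 M=2 E=20 C=6
Draw 10: a1=1.660, a2=1.128, a3=0.776, a4=0.720, a5=1.236, a0=5.520; τ=−ln(0.4467)/5.520=0.146 → t=1.952; u2·a0=0.6734·5.520=3.717; a1+…+a3=3.564 < 3.717 ≤ a1+…+a4=4.284 → R4 fires; G=3 M=3 E=20 C=7
Draw 11: a1=1.245, a2=0.846, a3=0.873, a4=0.540, a5=1.442, a0=4.946; τ=−ln(0.7628)/4.946=0.055 → t=2.007; u2·a0=0.3224·4.946=1.595; a1=1.245 < 1.595 ≤ a1+a2=2.091 → R2 fires; G=2 M=4 E=20 C=7
Draw 12: a1=0.830, a2=0.564, a3=0.776, a4=0.360, a5=1.442, a0=3.972; τ=−ln(0.9850)/3.972=0.004 → t=2.011; u2·a0=0.5802·3.972=2.305; a1+…+a3=2.170 < 2.305 ≤ a1+…+a4=2.530 → R4 fires; G=1 M=5 E=20 C=8
Draw 13: a1=0.415, a2=0.282, a3=0.485, a4=0.180, a5=1.648, a0=3.010; τ=−ln(0.7649)/3.010=0.089 → t=2.100; u2·a0=0.4935·3.010=1.485; a1+…+a4=1.362 < 1.485 ≤ a1+…+a5=3.010 → R5 fires; G=1 M=5 E=22 C=8
Draw 14: a1=0.415, a2=0.282, a3=0.485, a4=0.180, a5=1.648, a0=3.010; τ=−ln(0.8138)/3.010=0.068 → t=2.168; u2·a0=0.1398·3.010=0.421; a1=0.415 < 0.421 ≤ a1+a2=0.697 → R2 fires; G=0 M=6 E=22 C=8
Draw 15: a1=0.000, a2=0.000, a3=0.000, a4=0.000, a5=1.648, a0=1.648; τ=−ln(0.0490)/1.648=1.830 → t=3.998 > T=3.68: stop.
C first becomes ≥ 5 when it reaches 6 at the event at t=1.806.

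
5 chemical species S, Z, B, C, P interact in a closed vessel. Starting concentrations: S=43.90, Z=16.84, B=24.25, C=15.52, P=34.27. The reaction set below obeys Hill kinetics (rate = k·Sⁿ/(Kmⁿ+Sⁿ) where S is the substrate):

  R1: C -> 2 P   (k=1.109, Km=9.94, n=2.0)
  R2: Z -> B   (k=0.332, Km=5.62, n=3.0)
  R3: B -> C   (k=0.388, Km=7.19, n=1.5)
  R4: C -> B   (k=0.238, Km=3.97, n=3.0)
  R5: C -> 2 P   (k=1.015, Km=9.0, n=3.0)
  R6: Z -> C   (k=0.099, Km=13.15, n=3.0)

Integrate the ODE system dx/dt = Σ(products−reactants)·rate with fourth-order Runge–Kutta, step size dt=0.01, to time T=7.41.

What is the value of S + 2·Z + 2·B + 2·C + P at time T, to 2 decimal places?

Check how each reaction changes W = S + 2·Z + 2·B + 2·C + P (weight of products minus weight of reactants):
R1: C -> 2 P: (1·2) − (2·1) = 2 − 2 = 0
R2: Z -> B: (2·1) − (2·1) = 2 − 2 = 0
R3: B -> C: (2·1) − (2·1) = 2 − 2 = 0
R4: C -> B: (2·1) − (2·1) = 2 − 2 = 0
R5: C -> 2 P: (1·2) − (2·1) = 2 − 2 = 0
R6: Z -> C: (2·1) − (2·1) = 2 − 2 = 0
Every reaction leaves W unchanged, so W is conserved and no simulation is needed: W(T) = W(0) = 43.90 + 2·16.84 + 2·24.25 + 2·15.52 + 34.27 = 191.39

Value at T = 191.39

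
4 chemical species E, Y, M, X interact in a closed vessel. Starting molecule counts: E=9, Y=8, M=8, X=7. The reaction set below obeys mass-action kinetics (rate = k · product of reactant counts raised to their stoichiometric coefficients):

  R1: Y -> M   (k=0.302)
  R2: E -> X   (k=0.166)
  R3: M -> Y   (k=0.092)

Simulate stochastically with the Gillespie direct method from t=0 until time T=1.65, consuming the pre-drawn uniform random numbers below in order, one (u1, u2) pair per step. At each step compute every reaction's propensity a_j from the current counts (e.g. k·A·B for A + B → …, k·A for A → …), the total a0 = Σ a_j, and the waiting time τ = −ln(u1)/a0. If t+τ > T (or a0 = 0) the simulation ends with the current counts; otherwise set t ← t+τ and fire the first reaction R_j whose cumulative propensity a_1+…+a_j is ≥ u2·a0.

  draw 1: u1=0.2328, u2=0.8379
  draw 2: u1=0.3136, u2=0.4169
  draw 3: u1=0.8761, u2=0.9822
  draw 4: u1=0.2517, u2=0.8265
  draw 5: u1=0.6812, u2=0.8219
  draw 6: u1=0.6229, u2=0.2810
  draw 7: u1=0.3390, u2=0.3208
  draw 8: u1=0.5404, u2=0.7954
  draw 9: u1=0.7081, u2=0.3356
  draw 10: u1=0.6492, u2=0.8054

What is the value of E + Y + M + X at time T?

Check how each reaction changes W = E + Y + M + X (weight of products minus weight of reactants):
R1: Y -> M: (1·1) − (1·1) = 1 − 1 = 0
R2: E -> X: (1·1) − (1·1) = 1 − 1 = 0
R3: M -> Y: (1·1) − (1·1) = 1 − 1 = 0
Every reaction leaves W unchanged, so W is conserved and no simulation is needed: W(T) = W(0) = 9 + 8 + 8 + 7 = 32

Value at T = 32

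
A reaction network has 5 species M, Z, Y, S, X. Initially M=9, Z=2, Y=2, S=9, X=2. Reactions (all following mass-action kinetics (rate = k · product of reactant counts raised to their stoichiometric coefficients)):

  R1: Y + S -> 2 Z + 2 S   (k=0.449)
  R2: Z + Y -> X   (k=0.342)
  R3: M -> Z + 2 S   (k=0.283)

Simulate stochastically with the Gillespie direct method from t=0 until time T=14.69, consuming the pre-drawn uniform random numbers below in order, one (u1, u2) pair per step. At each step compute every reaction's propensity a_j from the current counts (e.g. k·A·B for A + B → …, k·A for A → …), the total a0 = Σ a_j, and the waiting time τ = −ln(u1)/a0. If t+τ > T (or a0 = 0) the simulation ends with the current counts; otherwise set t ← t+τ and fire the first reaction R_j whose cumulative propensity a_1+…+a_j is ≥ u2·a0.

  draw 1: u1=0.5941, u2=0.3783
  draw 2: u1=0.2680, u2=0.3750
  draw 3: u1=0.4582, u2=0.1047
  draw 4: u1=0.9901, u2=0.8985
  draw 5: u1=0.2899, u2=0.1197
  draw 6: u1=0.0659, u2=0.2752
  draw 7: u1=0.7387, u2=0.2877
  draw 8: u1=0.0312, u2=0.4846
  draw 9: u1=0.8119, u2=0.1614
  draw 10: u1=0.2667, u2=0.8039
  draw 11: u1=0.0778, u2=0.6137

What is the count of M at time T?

M at T = 1

t=0.000: M=9 Z=2 Y=2 S=9 X=2
Draw 1: a1=8.082, a2=1.368, a3=2.547, a0=11.997; τ=−ln(0.5941)/11.997=0.043 → t=0.043; u2·a0=0.3783·11.997=4.538 ≤ a1=8.082 → R1 fires; M=9 Z=4 Y=1 S=10 X=2
Draw 2: a1=4.490, a2=1.368, a3=2.547, a0=8.405; τ=−ln(0.2680)/8.405=0.157 → t=0.200; u2·a0=0.3750·8.405=3.152 ≤ a1=4.490 → R1 fires; M=9 Z=6 Y=0 S=11 X=2
Draw 3: a1=0.000, a2=0.000, a3=2.547, a0=2.547; τ=−ln(0.4582)/2.547=0.306 → t=0.506; u2·a0=0.1047·2.547=0.267; a1+a2=0.000 < 0.267 ≤ a1+…+a3=2.547 → R3 fires; M=8 Z=7 Y=0 S=13 X=2
Draw 4: a1=0.000, a2=0.000, a3=2.264, a0=2.264; τ=−ln(0.9901)/2.264=0.004 → t=0.511; u2·a0=0.8985·2.264=2.034; a1+a2=0.000 < 2.034 ≤ a1+…+a3=2.264 → R3 fires; M=7 Z=8 Y=0 S=15 X=2
Draw 5: a1=0.000, a2=0.000, a3=1.981, a0=1.981; τ=−ln(0.2899)/1.981=0.625 → t=1.136; u2·a0=0.1197·1.981=0.237; a1+a2=0.000 < 0.237 ≤ a1+…+a3=1.981 → R3 fires; M=6 Z=9 Y=0 S=17 X=2
Draw 6: a1=0.000, a2=0.000, a3=1.698, a0=1.698; τ=−ln(0.0659)/1.698=1.602 → t=2.738; u2·a0=0.2752·1.698=0.467; a1+a2=0.000 < 0.467 ≤ a1+…+a3=1.698 → R3 fires; M=5 Z=10 Y=0 S=19 X=2
Draw 7: a1=0.000, a2=0.000, a3=1.415, a0=1.415; τ=−ln(0.7387)/1.415=0.214 → t=2.952; u2·a0=0.2877·1.415=0.407; a1+a2=0.000 < 0.407 ≤ a1+…+a3=1.415 → R3 fires; M=4 Z=11 Y=0 S=21 X=2
Draw 8: a1=0.000, a2=0.000, a3=1.132, a0=1.132; τ=−ln(0.0312)/1.132=3.063 → t=6.015; u2·a0=0.4846·1.132=0.549; a1+a2=0.000 < 0.549 ≤ a1+…+a3=1.132 → R3 fires; M=3 Z=12 Y=0 S=23 X=2
Draw 9: a1=0.000, a2=0.000, a3=0.849, a0=0.849; τ=−ln(0.8119)/0.849=0.245 → t=6.260; u2·a0=0.1614·0.849=0.137; a1+a2=0.000 < 0.137 ≤ a1+…+a3=0.849 → R3 fires; M=2 Z=13 Y=0 S=25 X=2
Draw 10: a1=0.000, a2=0.000, a3=0.566, a0=0.566; τ=−ln(0.2667)/0.566=2.335 → t=8.595; u2·a0=0.8039·0.566=0.455; a1+a2=0.000 < 0.455 ≤ a1+…+a3=0.566 → R3 fires; M=1 Z=14 Y=0 S=27 X=2
Draw 11: a1=0.000, a2=0.000, a3=0.283, a0=0.283; τ=−ln(0.0778)/0.283=9.023 → t=17.618 > T=14.69: stop.
Read off M at T=14.69: 1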